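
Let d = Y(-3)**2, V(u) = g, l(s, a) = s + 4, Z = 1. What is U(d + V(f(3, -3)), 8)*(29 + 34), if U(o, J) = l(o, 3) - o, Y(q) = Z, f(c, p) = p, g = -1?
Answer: 252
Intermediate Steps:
Y(q) = 1
l(s, a) = 4 + s
V(u) = -1
d = 1 (d = 1**2 = 1)
U(o, J) = 4 (U(o, J) = (4 + o) - o = 4)
U(d + V(f(3, -3)), 8)*(29 + 34) = 4*(29 + 34) = 4*63 = 252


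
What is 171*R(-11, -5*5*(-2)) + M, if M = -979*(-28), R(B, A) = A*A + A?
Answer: 463462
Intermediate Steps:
R(B, A) = A + A² (R(B, A) = A² + A = A + A²)
M = 27412
171*R(-11, -5*5*(-2)) + M = 171*((-5*5*(-2))*(1 - 5*5*(-2))) + 27412 = 171*((-25*(-2))*(1 - 25*(-2))) + 27412 = 171*(50*(1 + 50)) + 27412 = 171*(50*51) + 27412 = 171*2550 + 27412 = 436050 + 27412 = 463462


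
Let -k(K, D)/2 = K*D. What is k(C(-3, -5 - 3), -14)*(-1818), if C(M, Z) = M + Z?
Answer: 559944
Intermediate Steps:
k(K, D) = -2*D*K (k(K, D) = -2*K*D = -2*D*K)
k(C(-3, -5 - 3), -14)*(-1818) = -2*(-14)*(-3 + (-5 - 3))*(-1818) = -2*(-14)*(-3 - 8)*(-1818) = -2*(-14)*(-11)*(-1818) = -308*(-1818) = 559944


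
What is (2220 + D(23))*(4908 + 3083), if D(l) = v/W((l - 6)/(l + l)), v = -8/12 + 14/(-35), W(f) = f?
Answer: 4517823724/255 ≈ 1.7717e+7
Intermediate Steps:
v = -16/15 (v = -8*1/12 + 14*(-1/35) = -⅔ - ⅖ = -16/15 ≈ -1.0667)
D(l) = -32*l/(15*(-6 + l)) (D(l) = -16*(l + l)/(l - 6)/15 = -16*2*l/(-6 + l)/15 = -32*l/(15*(-6 + l)))
(2220 + D(23))*(4908 + 3083) = (2220 - 32*23/(-90 + 15*23))*(4908 + 3083) = (2220 - 32*23/(-90 + 345))*7991 = (2220 - 32*23/255)*7991 = (2220 - 32*23*1/255)*7991 = (2220 - 736/255)*7991 = (565364/255)*7991 = 4517823724/255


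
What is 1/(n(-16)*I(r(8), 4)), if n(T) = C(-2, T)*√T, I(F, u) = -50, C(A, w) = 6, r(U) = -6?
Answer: I/1200 ≈ 0.00083333*I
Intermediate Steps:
n(T) = 6*√T
1/(n(-16)*I(r(8), 4)) = 1/((6*√(-16))*(-50)) = 1/((6*(4*I))*(-50)) = 1/((24*I)*(-50)) = 1/(-1200*I) = I/1200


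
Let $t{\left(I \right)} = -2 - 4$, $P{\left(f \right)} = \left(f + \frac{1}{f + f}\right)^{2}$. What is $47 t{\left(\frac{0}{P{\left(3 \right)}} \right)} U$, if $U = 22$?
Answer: $-6204$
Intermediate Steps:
$P{\left(f \right)} = \left(f + \frac{1}{2 f}\right)^{2}$
$t{\left(I \right)} = -6$
$47 t{\left(\frac{0}{P{\left(3 \right)}} \right)} U = 47 \left(-6\right) 22 = \left(-282\right) 22 = -6204$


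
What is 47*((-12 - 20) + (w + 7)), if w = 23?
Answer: -94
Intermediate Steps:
47*((-12 - 20) + (w + 7)) = 47*((-12 - 20) + (23 + 7)) = 47*(-32 + 30) = 47*(-2) = -94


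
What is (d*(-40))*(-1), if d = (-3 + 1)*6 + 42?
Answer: 1200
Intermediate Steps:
d = 30 (d = -2*6 + 42 = -12 + 42 = 30)
(d*(-40))*(-1) = (30*(-40))*(-1) = -1200*(-1) = 1200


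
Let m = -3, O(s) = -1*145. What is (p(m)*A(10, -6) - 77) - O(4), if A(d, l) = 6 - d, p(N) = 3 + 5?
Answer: 36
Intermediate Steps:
O(s) = -145
p(N) = 8
(p(m)*A(10, -6) - 77) - O(4) = (8*(6 - 1*10) - 77) - 1*(-145) = (8*(6 - 10) - 77) + 145 = (8*(-4) - 77) + 145 = (-32 - 77) + 145 = -109 + 145 = 36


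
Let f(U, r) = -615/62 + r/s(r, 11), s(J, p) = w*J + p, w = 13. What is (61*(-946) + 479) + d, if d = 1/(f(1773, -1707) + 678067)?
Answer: -26680288412328349/466218540427 ≈ -57227.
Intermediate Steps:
s(J, p) = p + 13*J (s(J, p) = 13*J + p = p + 13*J)
f(U, r) = -615/62 + r/(11 + 13*r)
d = 687580/466218540427 (d = 1/((-6765 - 7933*(-1707))/(62*(11 + 13*(-1707))) + 678067) = 1/((-6765 + 13541631)/(62*(11 - 22191)) + 678067) = 1/((1/62)*13534866/(-22180) + 678067) = 1/((1/62)*(-1/22180)*13534866 + 678067) = 1/(-6767433/687580 + 678067) = 1/(466218540427/687580) = 687580/466218540427 ≈ 1.4748e-6)
(61*(-946) + 479) + d = (61*(-946) + 479) + 687580/466218540427 = (-57706 + 479) + 687580/466218540427 = -57227 + 687580/466218540427 = -26680288412328349/466218540427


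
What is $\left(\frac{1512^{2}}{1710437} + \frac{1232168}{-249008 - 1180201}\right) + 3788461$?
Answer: $\frac{9261166670516194193}{2444571954333} \approx 3.7885 \cdot 10^{6}$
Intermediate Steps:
$\left(\frac{1512^{2}}{1710437} + \frac{1232168}{-249008 - 1180201}\right) + 3788461 = \left(2286144 \cdot \frac{1}{1710437} + \frac{1232168}{-249008 - 1180201}\right) + 3788461 = \left(\frac{2286144}{1710437} + \frac{1232168}{-1429209}\right) + 3788461 = \left(\frac{2286144}{1710437} + 1232168 \left(- \frac{1}{1429209}\right)\right) + 3788461 = \left(\frac{2286144}{1710437} - \frac{1232168}{1429209}\right) + 3788461 = \frac{1159831842680}{2444571954333} + 3788461 = \frac{9261166670516194193}{2444571954333}$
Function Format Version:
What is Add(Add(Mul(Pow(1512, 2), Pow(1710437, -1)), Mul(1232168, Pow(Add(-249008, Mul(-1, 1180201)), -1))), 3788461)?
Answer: Rational(9261166670516194193, 2444571954333) ≈ 3.7885e+6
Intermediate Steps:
Add(Add(Mul(Pow(1512, 2), Pow(1710437, -1)), Mul(1232168, Pow(Add(-249008, Mul(-1, 1180201)), -1))), 3788461) = Add(Add(Mul(2286144, Rational(1, 1710437)), Mul(1232168, Pow(Add(-249008, -1180201), -1))), 3788461) = Add(Add(Rational(2286144, 1710437), Mul(1232168, Pow(-1429209, -1))), 3788461) = Add(Add(Rational(2286144, 1710437), Mul(1232168, Rational(-1, 1429209))), 3788461) = Add(Add(Rational(2286144, 1710437), Rational(-1232168, 1429209)), 3788461) = Add(Rational(1159831842680, 2444571954333), 3788461) = Rational(9261166670516194193, 2444571954333)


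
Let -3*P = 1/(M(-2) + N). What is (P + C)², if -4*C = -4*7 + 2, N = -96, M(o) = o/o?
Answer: 13741849/324900 ≈ 42.296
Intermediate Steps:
M(o) = 1
P = 1/285 (P = -1/(3*(1 - 96)) = -⅓/(-95) = -⅓*(-1/95) = 1/285 ≈ 0.0035088)
C = 13/2 (C = -(-4*7 + 2)/4 = -(-28 + 2)/4 = -¼*(-26) = 13/2 ≈ 6.5000)
(P + C)² = (1/285 + 13/2)² = (3707/570)² = 13741849/324900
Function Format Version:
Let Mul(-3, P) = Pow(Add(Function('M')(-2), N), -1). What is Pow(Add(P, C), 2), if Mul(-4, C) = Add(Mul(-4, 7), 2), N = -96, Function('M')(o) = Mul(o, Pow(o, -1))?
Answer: Rational(13741849, 324900) ≈ 42.296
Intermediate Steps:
Function('M')(o) = 1
P = Rational(1, 285) (P = Mul(Rational(-1, 3), Pow(Add(1, -96), -1)) = Mul(Rational(-1, 3), Pow(-95, -1)) = Mul(Rational(-1, 3), Rational(-1, 95)) = Rational(1, 285) ≈ 0.0035088)
C = Rational(13, 2) (C = Mul(Rational(-1, 4), Add(Mul(-4, 7), 2)) = Mul(Rational(-1, 4), Add(-28, 2)) = Mul(Rational(-1, 4), -26) = Rational(13, 2) ≈ 6.5000)
Pow(Add(P, C), 2) = Pow(Add(Rational(1, 285), Rational(13, 2)), 2) = Pow(Rational(3707, 570), 2) = Rational(13741849, 324900)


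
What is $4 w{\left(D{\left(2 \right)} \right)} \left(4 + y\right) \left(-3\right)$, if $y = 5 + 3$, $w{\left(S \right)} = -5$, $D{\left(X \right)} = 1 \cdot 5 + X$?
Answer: $720$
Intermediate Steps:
$D{\left(X \right)} = 5 + X$
$y = 8$
$4 w{\left(D{\left(2 \right)} \right)} \left(4 + y\right) \left(-3\right) = 4 \left(-5\right) \left(4 + 8\right) \left(-3\right) = - 20 \cdot 12 \left(-3\right) = \left(-20\right) \left(-36\right) = 720$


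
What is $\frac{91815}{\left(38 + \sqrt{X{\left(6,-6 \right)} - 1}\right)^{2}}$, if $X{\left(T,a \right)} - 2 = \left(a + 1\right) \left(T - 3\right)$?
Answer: $\frac{91815}{\left(38 + i \sqrt{14}\right)^{2}} \approx 61.764 - 12.282 i$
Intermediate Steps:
$X{\left(T,a \right)} = 2 + \left(1 + a\right) \left(-3 + T\right)$ ($X{\left(T,a \right)} = 2 + \left(a + 1\right) \left(T - 3\right) = 2 + \left(1 + a\right) \left(-3 + T\right)$)
$\frac{91815}{\left(38 + \sqrt{X{\left(6,-6 \right)} - 1}\right)^{2}} = \frac{91815}{\left(38 + \sqrt{\left(-1 + 6 - -18 + 6 \left(-6\right)\right) - 1}\right)^{2}} = \frac{91815}{\left(38 + \sqrt{\left(-1 + 6 + 18 - 36\right) - 1}\right)^{2}} = \frac{91815}{\left(38 + \sqrt{-13 - 1}\right)^{2}} = \frac{91815}{\left(38 + \sqrt{-14}\right)^{2}} = \frac{91815}{\left(38 + i \sqrt{14}\right)^{2}}$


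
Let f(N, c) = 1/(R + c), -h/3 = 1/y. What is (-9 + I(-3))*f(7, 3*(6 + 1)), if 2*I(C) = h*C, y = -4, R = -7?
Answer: -81/112 ≈ -0.72321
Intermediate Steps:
h = 3/4 (h = -3/(-4) = -3*(-1/4) = 3/4 ≈ 0.75000)
I(C) = 3*C/8 (I(C) = (3*C/4)/2 = 3*C/8)
f(N, c) = 1/(-7 + c)
(-9 + I(-3))*f(7, 3*(6 + 1)) = (-9 + (3/8)*(-3))/(-7 + 3*(6 + 1)) = (-9 - 9/8)/(-7 + 3*7) = -81/(8*(-7 + 21)) = -81/8/14 = -81/8*1/14 = -81/112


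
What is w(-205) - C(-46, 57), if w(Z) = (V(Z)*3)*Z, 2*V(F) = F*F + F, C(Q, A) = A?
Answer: -12859707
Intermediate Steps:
V(F) = F/2 + F²/2 (V(F) = (F*F + F)/2 = (F² + F)/2 = (F + F²)/2 = F/2 + F²/2)
w(Z) = 3*Z²*(1 + Z)/2 (w(Z) = ((Z*(1 + Z)/2)*3)*Z = (3*Z*(1 + Z)/2)*Z = 3*Z²*(1 + Z)/2)
w(-205) - C(-46, 57) = (3/2)*(-205)²*(1 - 205) - 1*57 = (3/2)*42025*(-204) - 57 = -12859650 - 57 = -12859707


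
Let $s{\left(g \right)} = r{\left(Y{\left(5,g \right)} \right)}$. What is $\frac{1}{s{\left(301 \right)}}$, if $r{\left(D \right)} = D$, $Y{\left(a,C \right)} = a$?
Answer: $\frac{1}{5} \approx 0.2$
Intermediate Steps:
$s{\left(g \right)} = 5$
$\frac{1}{s{\left(301 \right)}} = \frac{1}{5}$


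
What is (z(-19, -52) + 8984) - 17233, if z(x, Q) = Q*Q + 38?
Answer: -5507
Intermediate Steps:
z(x, Q) = 38 + Q**2 (z(x, Q) = Q**2 + 38 = 38 + Q**2)
(z(-19, -52) + 8984) - 17233 = ((38 + (-52)**2) + 8984) - 17233 = ((38 + 2704) + 8984) - 17233 = (2742 + 8984) - 17233 = 11726 - 17233 = -5507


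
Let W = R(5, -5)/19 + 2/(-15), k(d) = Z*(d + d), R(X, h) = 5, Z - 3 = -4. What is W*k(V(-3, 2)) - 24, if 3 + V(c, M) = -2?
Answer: -1294/57 ≈ -22.702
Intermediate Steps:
Z = -1 (Z = 3 - 4 = -1)
V(c, M) = -5 (V(c, M) = -3 - 2 = -5)
k(d) = -2*d (k(d) = -(d + d) = -2*d)
W = 37/285 (W = 5/19 + 2/(-15) = 5*(1/19) + 2*(-1/15) = 5/19 - 2/15 = 37/285 ≈ 0.12982)
W*k(V(-3, 2)) - 24 = 37*(-2*(-5))/285 - 24 = (37/285)*10 - 24 = 74/57 - 24 = -1294/57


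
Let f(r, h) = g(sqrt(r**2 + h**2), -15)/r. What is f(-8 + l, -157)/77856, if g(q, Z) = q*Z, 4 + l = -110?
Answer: 5*sqrt(39533)/3166144 ≈ 0.00031399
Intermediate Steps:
l = -114 (l = -4 - 110 = -114)
g(q, Z) = Z*q
f(r, h) = -15*sqrt(h**2 + r**2)/r (f(r, h) = (-15*sqrt(r**2 + h**2))/r = (-15*sqrt(h**2 + r**2))/r = -15*sqrt(h**2 + r**2)/r)
f(-8 + l, -157)/77856 = -15*sqrt((-157)**2 + (-8 - 114)**2)/(-8 - 114)/77856 = -15*sqrt(24649 + (-122)**2)/(-122)*(1/77856) = -15*(-1/122)*sqrt(24649 + 14884)*(1/77856) = -15*(-1/122)*sqrt(39533)*(1/77856) = (15*sqrt(39533)/122)*(1/77856) = 5*sqrt(39533)/3166144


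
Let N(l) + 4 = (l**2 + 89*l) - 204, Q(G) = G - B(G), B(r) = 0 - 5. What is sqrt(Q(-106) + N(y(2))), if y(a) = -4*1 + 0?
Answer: I*sqrt(649) ≈ 25.475*I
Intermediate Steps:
B(r) = -5
Q(G) = 5 + G (Q(G) = G - 1*(-5) = G + 5 = 5 + G)
y(a) = -4 (y(a) = -4 + 0 = -4)
N(l) = -208 + l**2 + 89*l (N(l) = -4 + ((l**2 + 89*l) - 204) = -4 + (-204 + l**2 + 89*l) = -208 + l**2 + 89*l)
sqrt(Q(-106) + N(y(2))) = sqrt((5 - 106) + (-208 + (-4)**2 + 89*(-4))) = sqrt(-101 + (-208 + 16 - 356)) = sqrt(-101 - 548) = sqrt(-649) = I*sqrt(649)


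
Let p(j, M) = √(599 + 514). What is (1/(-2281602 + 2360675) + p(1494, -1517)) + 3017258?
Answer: 238583641835/79073 + √1113 ≈ 3.0173e+6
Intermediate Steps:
p(j, M) = √1113
(1/(-2281602 + 2360675) + p(1494, -1517)) + 3017258 = (1/(-2281602 + 2360675) + √1113) + 3017258 = (1/79073 + √1113) + 3017258 = 238583641835/79073 + √1113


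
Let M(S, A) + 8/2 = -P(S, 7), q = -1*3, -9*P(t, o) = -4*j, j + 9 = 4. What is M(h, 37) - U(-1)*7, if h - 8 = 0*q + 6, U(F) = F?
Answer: 47/9 ≈ 5.2222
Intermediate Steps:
j = -5 (j = -9 + 4 = -5)
P(t, o) = -20/9 (P(t, o) = -(-4)*(-5)/9 = -1/9*20 = -20/9)
q = -3
h = 14 (h = 8 + (0*(-3) + 6) = 8 + (0 + 6) = 8 + 6 = 14)
M(S, A) = -16/9 (M(S, A) = -4 - 1*(-20/9) = -4 + 20/9 = -16/9)
M(h, 37) - U(-1)*7 = -16/9 - (-1)*7 = -16/9 - 1*(-7) = -16/9 + 7 = 47/9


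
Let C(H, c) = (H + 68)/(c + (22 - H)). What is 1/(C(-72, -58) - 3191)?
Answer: -9/28720 ≈ -0.00031337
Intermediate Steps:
C(H, c) = (68 + H)/(22 + c - H)
1/(C(-72, -58) - 3191) = 1/((68 - 72)/(22 - 58 - 1*(-72)) - 3191) = 1/(-4/(22 - 58 + 72) - 3191) = 1/(-4/36 - 3191) = 1/((1/36)*(-4) - 3191) = 1/(-⅑ - 3191) = 1/(-28720/9) = -9/28720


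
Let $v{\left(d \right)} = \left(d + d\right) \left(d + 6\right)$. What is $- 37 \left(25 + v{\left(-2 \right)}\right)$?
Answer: $-333$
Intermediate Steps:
$v{\left(d \right)} = 2 d \left(6 + d\right)$
$- 37 \left(25 + v{\left(-2 \right)}\right) = - 37 \left(25 + 2 \left(-2\right) \left(6 - 2\right)\right) = - 37 \left(25 + 2 \left(-2\right) 4\right) = - 37 \left(25 - 16\right) = \left(-37\right) 9 = -333$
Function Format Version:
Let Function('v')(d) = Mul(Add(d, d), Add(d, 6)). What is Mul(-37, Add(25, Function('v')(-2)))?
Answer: -333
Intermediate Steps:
Function('v')(d) = Mul(2, d, Add(6, d)) (Function('v')(d) = Mul(Mul(2, d), Add(6, d)) = Mul(2, d, Add(6, d)))
Mul(-37, Add(25, Function('v')(-2))) = Mul(-37, Add(25, Mul(2, -2, Add(6, -2)))) = Mul(-37, Add(25, Mul(2, -2, 4))) = Mul(-37, Add(25, -16)) = Mul(-37, 9) = -333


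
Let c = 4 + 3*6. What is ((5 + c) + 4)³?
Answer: 29791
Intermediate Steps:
c = 22 (c = 4 + 18 = 22)
((5 + c) + 4)³ = ((5 + 22) + 4)³ = (27 + 4)³ = 31³ = 29791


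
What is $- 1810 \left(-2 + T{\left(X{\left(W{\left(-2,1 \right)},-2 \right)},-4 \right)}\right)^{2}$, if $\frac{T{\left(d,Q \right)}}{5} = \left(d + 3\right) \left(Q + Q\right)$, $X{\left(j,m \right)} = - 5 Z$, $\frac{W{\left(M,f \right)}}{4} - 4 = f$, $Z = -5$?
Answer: $-2278580040$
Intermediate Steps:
$W{\left(M,f \right)} = 16 + 4 f$
$X{\left(j,m \right)} = 25$ ($X{\left(j,m \right)} = \left(-5\right) \left(-5\right) = 25$)
$T{\left(d,Q \right)} = 10 Q \left(3 + d\right)$ ($T{\left(d,Q \right)} = 5 \left(d + 3\right) \left(Q + Q\right) = 5 \left(3 + d\right) 2 Q = 5 \cdot 2 Q \left(3 + d\right) = 10 Q \left(3 + d\right)$)
$- 1810 \left(-2 + T{\left(X{\left(W{\left(-2,1 \right)},-2 \right)},-4 \right)}\right)^{2} = - 1810 \left(-2 + 10 \left(-4\right) \left(3 + 25\right)\right)^{2} = - 1810 \left(-2 + 10 \left(-4\right) 28\right)^{2} = - 1810 \left(-2 - 1120\right)^{2} = - 1810 \left(-1122\right)^{2} = \left(-1810\right) 1258884 = -2278580040$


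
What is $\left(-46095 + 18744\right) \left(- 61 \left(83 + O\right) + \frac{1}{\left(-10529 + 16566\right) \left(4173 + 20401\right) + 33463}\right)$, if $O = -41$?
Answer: $\frac{10397940176461311}{148386701} \approx 7.0073 \cdot 10^{7}$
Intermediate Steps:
$\left(-46095 + 18744\right) \left(- 61 \left(83 + O\right) + \frac{1}{\left(-10529 + 16566\right) \left(4173 + 20401\right) + 33463}\right) = \left(-46095 + 18744\right) \left(- 61 \left(83 - 41\right) + \frac{1}{\left(-10529 + 16566\right) \left(4173 + 20401\right) + 33463}\right) = - 27351 \left(\left(-61\right) 42 + \frac{1}{6037 \cdot 24574 + 33463}\right) = - 27351 \left(-2562 + \frac{1}{148353238 + 33463}\right) = - 27351 \left(-2562 + \frac{1}{148386701}\right) = \left(-27351\right) \left(- \frac{380166727961}{148386701}\right) = \frac{10397940176461311}{148386701}$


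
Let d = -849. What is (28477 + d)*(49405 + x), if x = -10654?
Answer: 1070612628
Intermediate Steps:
(28477 + d)*(49405 + x) = (28477 - 849)*(49405 - 10654) = 27628*38751 = 1070612628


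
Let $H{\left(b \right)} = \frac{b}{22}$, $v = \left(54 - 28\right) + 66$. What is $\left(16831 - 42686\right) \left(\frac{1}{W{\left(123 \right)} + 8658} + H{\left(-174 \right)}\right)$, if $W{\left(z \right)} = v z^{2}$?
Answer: $\frac{3150321892105}{15405786} \approx 2.0449 \cdot 10^{5}$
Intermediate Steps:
$v = 92$ ($v = 26 + 66 = 92$)
$W{\left(z \right)} = 92 z^{2}$
$H{\left(b \right)} = \frac{b}{22}$ ($H{\left(b \right)} = b \frac{1}{22} = \frac{b}{22}$)
$\left(16831 - 42686\right) \left(\frac{1}{W{\left(123 \right)} + 8658} + H{\left(-174 \right)}\right) = \left(16831 - 42686\right) \left(\frac{1}{92 \cdot 123^{2} + 8658} + \frac{1}{22} \left(-174\right)\right) = - 25855 \left(\frac{1}{92 \cdot 15129 + 8658} - \frac{87}{11}\right) = - 25855 \left(\frac{1}{1391868 + 8658} - \frac{87}{11}\right) = - 25855 \left(\frac{1}{1400526} - \frac{87}{11}\right) = \left(-25855\right) \left(- \frac{121845751}{15405786}\right) = \frac{3150321892105}{15405786}$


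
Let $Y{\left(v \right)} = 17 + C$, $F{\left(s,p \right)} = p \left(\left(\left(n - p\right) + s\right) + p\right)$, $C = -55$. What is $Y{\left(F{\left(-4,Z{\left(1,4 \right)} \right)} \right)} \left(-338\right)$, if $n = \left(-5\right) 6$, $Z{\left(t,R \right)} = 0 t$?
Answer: $12844$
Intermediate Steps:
$Z{\left(t,R \right)} = 0$
$n = -30$
$F{\left(s,p \right)} = p \left(-30 + s\right)$ ($F{\left(s,p \right)} = p \left(\left(\left(-30 - p\right) + s\right) + p\right) = p \left(\left(-30 + s - p\right) + p\right) = p \left(-30 + s\right)$)
$Y{\left(v \right)} = -38$ ($Y{\left(v \right)} = 17 - 55 = -38$)
$Y{\left(F{\left(-4,Z{\left(1,4 \right)} \right)} \right)} \left(-338\right) = \left(-38\right) \left(-338\right) = 12844$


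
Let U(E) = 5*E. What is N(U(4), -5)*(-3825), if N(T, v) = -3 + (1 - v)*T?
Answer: -447525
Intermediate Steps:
N(T, v) = -3 + T*(1 - v)
N(U(4), -5)*(-3825) = (-3 + 5*4 - 1*5*4*(-5))*(-3825) = (-3 + 20 - 1*20*(-5))*(-3825) = (-3 + 20 + 100)*(-3825) = 117*(-3825) = -447525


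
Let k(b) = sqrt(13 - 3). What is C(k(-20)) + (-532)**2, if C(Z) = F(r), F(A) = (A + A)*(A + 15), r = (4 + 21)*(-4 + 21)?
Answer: 657024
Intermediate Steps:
r = 425 (r = 25*17 = 425)
k(b) = sqrt(10)
F(A) = 2*A*(15 + A) (F(A) = (2*A)*(15 + A) = 2*A*(15 + A))
C(Z) = 374000 (C(Z) = 2*425*(15 + 425) = 2*425*440 = 374000)
C(k(-20)) + (-532)**2 = 374000 + (-532)**2 = 374000 + 283024 = 657024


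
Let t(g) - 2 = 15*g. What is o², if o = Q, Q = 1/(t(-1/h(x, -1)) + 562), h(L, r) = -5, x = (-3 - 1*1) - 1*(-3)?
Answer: 1/321489 ≈ 3.1105e-6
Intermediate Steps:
x = -1 (x = (-3 - 1) + 3 = -4 + 3 = -1)
t(g) = 2 + 15*g
Q = 1/567 (Q = 1/((2 + 15*(-1/(-5))) + 562) = 1/((2 + 15*(-1*(-⅕))) + 562) = 1/((2 + 15*(⅕)) + 562) = 1/((2 + 3) + 562) = 1/(5 + 562) = 1/567 ≈ 0.0017637)
o = 1/567 ≈ 0.0017637
o² = (1/567)² = 1/321489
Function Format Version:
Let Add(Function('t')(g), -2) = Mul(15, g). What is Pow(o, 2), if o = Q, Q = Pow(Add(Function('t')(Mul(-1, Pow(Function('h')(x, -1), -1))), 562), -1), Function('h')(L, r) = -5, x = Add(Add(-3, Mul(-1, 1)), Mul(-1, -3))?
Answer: Rational(1, 321489) ≈ 3.1105e-6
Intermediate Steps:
x = -1 (x = Add(Add(-3, -1), 3) = Add(-4, 3) = -1)
Function('t')(g) = Add(2, Mul(15, g))
Q = Rational(1, 567) (Q = Pow(Add(Add(2, Mul(15, Mul(-1, Pow(-5, -1)))), 562), -1) = Pow(Add(Add(2, Mul(15, Mul(-1, Rational(-1, 5)))), 562), -1) = Pow(Add(Add(2, Mul(15, Rational(1, 5))), 562), -1) = Pow(Add(Add(2, 3), 562), -1) = Pow(Add(5, 562), -1) = Pow(567, -1) = Rational(1, 567) ≈ 0.0017637)
o = Rational(1, 567) ≈ 0.0017637
Pow(o, 2) = Pow(Rational(1, 567), 2) = Rational(1, 321489)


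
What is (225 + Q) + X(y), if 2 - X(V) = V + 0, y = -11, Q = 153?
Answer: 391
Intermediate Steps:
X(V) = 2 - V (X(V) = 2 - (V + 0) = 2 - V)
(225 + Q) + X(y) = (225 + 153) + (2 - 1*(-11)) = 378 + (2 + 11) = 378 + 13 = 391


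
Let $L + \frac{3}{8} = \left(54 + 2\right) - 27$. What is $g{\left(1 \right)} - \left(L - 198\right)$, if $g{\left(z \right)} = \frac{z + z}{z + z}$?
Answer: $\frac{1363}{8} \approx 170.38$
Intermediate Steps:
$g{\left(z \right)} = 1$ ($g{\left(z \right)} = \frac{2 z}{2 z} = 2 z \frac{1}{2 z} = 1$)
$L = \frac{229}{8}$ ($L = - \frac{3}{8} + \left(\left(54 + 2\right) - 27\right) = - \frac{3}{8} + \left(56 - 27\right) = - \frac{3}{8} + 29 = \frac{229}{8} \approx 28.625$)
$g{\left(1 \right)} - \left(L - 198\right) = 1 - \left(\frac{229}{8} - 198\right) = 1 - - \frac{1355}{8} = 1 + \frac{1355}{8} = \frac{1363}{8}$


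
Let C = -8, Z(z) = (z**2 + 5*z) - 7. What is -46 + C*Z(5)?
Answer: -390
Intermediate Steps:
Z(z) = -7 + z**2 + 5*z
-46 + C*Z(5) = -46 - 8*(-7 + 5**2 + 5*5) = -46 - 8*(-7 + 25 + 25) = -46 - 8*43 = -46 - 344 = -390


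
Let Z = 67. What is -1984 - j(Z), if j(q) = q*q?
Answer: -6473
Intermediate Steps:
j(q) = q²
-1984 - j(Z) = -1984 - 1*67² = -1984 - 1*4489 = -1984 - 4489 = -6473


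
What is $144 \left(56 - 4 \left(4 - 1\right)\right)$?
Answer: $6336$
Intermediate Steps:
$144 \left(56 - 4 \left(4 - 1\right)\right) = 144 \left(56 - 12\right) = 144 \cdot 44 = 6336$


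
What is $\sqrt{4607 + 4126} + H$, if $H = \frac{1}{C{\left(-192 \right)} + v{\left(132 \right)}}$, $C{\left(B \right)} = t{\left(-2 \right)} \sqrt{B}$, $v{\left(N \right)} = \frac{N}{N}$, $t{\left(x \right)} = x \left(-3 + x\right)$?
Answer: $\frac{- i + 240 \sqrt{2911} - i \sqrt{8733}}{- i + 80 \sqrt{3}} \approx 93.451 - 0.0072165 i$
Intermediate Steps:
$v{\left(N \right)} = 1$
$C{\left(B \right)} = 10 \sqrt{B}$ ($C{\left(B \right)} = - 2 \left(-3 - 2\right) \sqrt{B} = \left(-2\right) \left(-5\right) \sqrt{B} = 10 \sqrt{B}$)
$H = \frac{1}{1 + 80 i \sqrt{3}}$ ($H = \frac{1}{10 \sqrt{-192} + 1} = \frac{1}{10 \cdot 8 i \sqrt{3} + 1} = \frac{1}{80 i \sqrt{3} + 1} = \frac{1}{1 + 80 i \sqrt{3}} \approx 5.208 \cdot 10^{-5} - 0.0072165 i$)
$\sqrt{4607 + 4126} + H = \sqrt{4607 + 4126} + \left(\frac{1}{19201} - \frac{80 i \sqrt{3}}{19201}\right) = \sqrt{8733} + \left(\frac{1}{19201} - \frac{80 i \sqrt{3}}{19201}\right) = \frac{1}{19201} + \sqrt{8733} - \frac{80 i \sqrt{3}}{19201}$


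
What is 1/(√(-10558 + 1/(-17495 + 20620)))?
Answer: -25*I*√164968745/32993749 ≈ -0.0097322*I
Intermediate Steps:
1/(√(-10558 + 1/(-17495 + 20620))) = 1/(√(-10558 + 1/3125)) = 1/(√(-32993749/3125)) = 1/(I*√164968745/125) = -25*I*√164968745/32993749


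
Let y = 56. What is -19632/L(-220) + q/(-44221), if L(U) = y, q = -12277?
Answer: -108432395/309547 ≈ -350.29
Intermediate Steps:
L(U) = 56
-19632/L(-220) + q/(-44221) = -19632/56 - 12277/(-44221) = -19632*1/56 - 12277*(-1/44221) = -2454/7 + 12277/44221 = -108432395/309547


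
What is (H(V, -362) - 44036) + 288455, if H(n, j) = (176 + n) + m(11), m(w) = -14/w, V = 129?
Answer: 2691950/11 ≈ 2.4472e+5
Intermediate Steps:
H(n, j) = 1922/11 + n (H(n, j) = (176 + n) - 14/11 = 1922/11 + n)
(H(V, -362) - 44036) + 288455 = ((1922/11 + 129) - 44036) + 288455 = (3341/11 - 44036) + 288455 = -481055/11 + 288455 = 2691950/11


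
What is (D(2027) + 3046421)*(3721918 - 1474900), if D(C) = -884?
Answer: 6843376458666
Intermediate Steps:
(D(2027) + 3046421)*(3721918 - 1474900) = (-884 + 3046421)*(3721918 - 1474900) = 3045537*2247018 = 6843376458666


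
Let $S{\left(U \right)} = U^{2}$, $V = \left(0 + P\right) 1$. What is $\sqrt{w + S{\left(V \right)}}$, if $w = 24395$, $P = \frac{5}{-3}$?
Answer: $\frac{2 \sqrt{54895}}{3} \approx 156.2$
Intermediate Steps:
$P = - \frac{5}{3}$ ($P = 5 \left(- \frac{1}{3}\right) = - \frac{5}{3} \approx -1.6667$)
$V = - \frac{5}{3}$ ($V = \left(0 - \frac{5}{3}\right) 1 = \left(- \frac{5}{3}\right) 1 = - \frac{5}{3} \approx -1.6667$)
$\sqrt{w + S{\left(V \right)}} = \sqrt{24395 + \left(- \frac{5}{3}\right)^{2}} = \sqrt{24395 + \frac{25}{9}} = \sqrt{\frac{219580}{9}} = \frac{2 \sqrt{54895}}{3}$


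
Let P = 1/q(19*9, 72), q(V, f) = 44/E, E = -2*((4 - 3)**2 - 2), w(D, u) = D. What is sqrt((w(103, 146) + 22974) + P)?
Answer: sqrt(11169290)/22 ≈ 151.91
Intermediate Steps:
E = 2 (E = -2*(1**2 - 2) = -2*(1 - 2) = -2*(-1) = 2)
q(V, f) = 22 (q(V, f) = 44/2 = 44*(1/2) = 22)
P = 1/22 ≈ 0.045455
sqrt((w(103, 146) + 22974) + P) = sqrt((103 + 22974) + 1/22) = sqrt(23077 + 1/22) = sqrt(507695/22) = sqrt(11169290)/22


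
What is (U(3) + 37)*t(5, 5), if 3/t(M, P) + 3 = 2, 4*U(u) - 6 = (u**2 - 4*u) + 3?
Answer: -231/2 ≈ -115.50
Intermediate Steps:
U(u) = 9/4 - u + u**2/4 (U(u) = 3/2 + ((u**2 - 4*u) + 3)/4 = 3/2 + (3 + u**2 - 4*u)/4 = 3/2 + (3/4 - u + u**2/4) = 9/4 - u + u**2/4)
t(M, P) = -3 (t(M, P) = 3/(-3 + 2) = 3/(-1) = 3*(-1) = -3)
(U(3) + 37)*t(5, 5) = ((9/4 - 1*3 + (1/4)*3**2) + 37)*(-3) = ((9/4 - 3 + (1/4)*9) + 37)*(-3) = ((9/4 - 3 + 9/4) + 37)*(-3) = (3/2 + 37)*(-3) = (77/2)*(-3) = -231/2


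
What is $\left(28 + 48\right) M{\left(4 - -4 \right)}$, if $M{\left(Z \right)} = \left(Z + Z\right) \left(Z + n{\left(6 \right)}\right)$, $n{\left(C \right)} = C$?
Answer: $17024$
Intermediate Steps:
$M{\left(Z \right)} = 2 Z \left(6 + Z\right)$ ($M{\left(Z \right)} = \left(Z + Z\right) \left(Z + 6\right) = 2 Z \left(6 + Z\right)$)
$\left(28 + 48\right) M{\left(4 - -4 \right)} = \left(28 + 48\right) 2 \left(4 - -4\right) \left(6 + \left(4 - -4\right)\right) = 76 \cdot 2 \left(4 + 4\right) \left(6 + \left(4 + 4\right)\right) = 76 \cdot 2 \cdot 8 \left(6 + 8\right) = 76 \cdot 2 \cdot 8 \cdot 14 = 76 \cdot 224 = 17024$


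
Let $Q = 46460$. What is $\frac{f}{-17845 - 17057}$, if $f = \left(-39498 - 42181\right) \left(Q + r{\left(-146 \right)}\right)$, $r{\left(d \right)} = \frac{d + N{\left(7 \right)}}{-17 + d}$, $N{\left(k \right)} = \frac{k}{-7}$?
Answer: $\frac{618565440233}{5689026} \approx 1.0873 \cdot 10^{5}$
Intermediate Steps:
$N{\left(k \right)} = - \frac{k}{7}$ ($N{\left(k \right)} = k \left(- \frac{1}{7}\right) = - \frac{k}{7}$)
$r{\left(d \right)} = \frac{-1 + d}{-17 + d}$ ($r{\left(d \right)} = \frac{d - 1}{-17 + d} = \frac{-1 + d}{-17 + d}$)
$f = - \frac{618565440233}{163}$ ($f = \left(-39498 - 42181\right) \left(46460 + \frac{-1 - 146}{-17 - 146}\right) = - 81679 \left(46460 + \frac{1}{-163} \left(-147\right)\right) = - 81679 \left(46460 - - \frac{147}{163}\right) = - 81679 \left(46460 + \frac{147}{163}\right) = \left(-81679\right) \frac{7573127}{163} = - \frac{618565440233}{163} \approx -3.7949 \cdot 10^{9}$)
$\frac{f}{-17845 - 17057} = - \frac{618565440233}{163 \left(-17845 - 17057\right)} = - \frac{618565440233}{163 \left(-34902\right)} = \left(- \frac{618565440233}{163}\right) \left(- \frac{1}{34902}\right) = \frac{618565440233}{5689026}$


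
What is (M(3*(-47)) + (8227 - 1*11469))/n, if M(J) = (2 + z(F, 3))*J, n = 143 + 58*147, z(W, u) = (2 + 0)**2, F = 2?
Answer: -4088/8669 ≈ -0.47157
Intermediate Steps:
z(W, u) = 4 (z(W, u) = 2**2 = 4)
n = 8669 (n = 143 + 8526 = 8669)
M(J) = 6*J (M(J) = (2 + 4)*J = 6*J)
(M(3*(-47)) + (8227 - 1*11469))/n = (6*(3*(-47)) + (8227 - 1*11469))/8669 = (6*(-141) + (8227 - 11469))*(1/8669) = (-846 - 3242)*(1/8669) = -4088*1/8669 = -4088/8669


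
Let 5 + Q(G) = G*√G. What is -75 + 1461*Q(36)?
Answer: 308196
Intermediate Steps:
Q(G) = -5 + G^(3/2) (Q(G) = -5 + G*√G = -5 + G^(3/2))
-75 + 1461*Q(36) = -75 + 1461*(-5 + 36^(3/2)) = -75 + 1461*(-5 + 216) = -75 + 1461*211 = -75 + 308271 = 308196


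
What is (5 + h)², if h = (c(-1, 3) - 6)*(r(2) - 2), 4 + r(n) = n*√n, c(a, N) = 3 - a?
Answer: 321 - 136*√2 ≈ 128.67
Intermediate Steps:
r(n) = -4 + n^(3/2) (r(n) = -4 + n*√n = -4 + n^(3/2))
h = 12 - 4*√2 (h = ((3 - 1*(-1)) - 6)*((-4 + 2^(3/2)) - 2) = ((3 + 1) - 6)*((-4 + 2*√2) - 2) = (4 - 6)*(-6 + 2*√2) = -2*(-6 + 2*√2) = 12 - 4*√2 ≈ 6.3431)
(5 + h)² = (5 + (12 - 4*√2))² = (17 - 4*√2)²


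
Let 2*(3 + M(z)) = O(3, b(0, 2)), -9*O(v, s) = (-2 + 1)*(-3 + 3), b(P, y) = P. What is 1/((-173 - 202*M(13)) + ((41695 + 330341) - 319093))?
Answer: 1/53376 ≈ 1.8735e-5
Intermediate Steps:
O(v, s) = 0 (O(v, s) = -(-2 + 1)*(-3 + 3)/9 = -(-1)*0/9 = -1/9*0 = 0)
M(z) = -3 (M(z) = -3 + (1/2)*0 = -3 + 0 = -3)
1/((-173 - 202*M(13)) + ((41695 + 330341) - 319093)) = 1/((-173 - 202*(-3)) + ((41695 + 330341) - 319093)) = 1/((-173 + 606) + (372036 - 319093)) = 1/(433 + 52943) = 1/53376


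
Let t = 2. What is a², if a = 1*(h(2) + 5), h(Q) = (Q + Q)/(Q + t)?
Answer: 36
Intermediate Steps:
h(Q) = 2*Q/(2 + Q) (h(Q) = (Q + Q)/(Q + 2) = (2*Q)/(2 + Q) = 2*Q/(2 + Q))
a = 6 (a = 1*(2*2/(2 + 2) + 5) = 1*(2*2/4 + 5) = 1*(2*2*(¼) + 5) = 1*(1 + 5) = 1*6 = 6)
a² = 6² = 36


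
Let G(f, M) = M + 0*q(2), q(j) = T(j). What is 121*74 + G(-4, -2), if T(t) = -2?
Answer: 8952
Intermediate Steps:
q(j) = -2
G(f, M) = M (G(f, M) = M + 0*(-2) = M + 0 = M)
121*74 + G(-4, -2) = 121*74 - 2 = 8954 - 2 = 8952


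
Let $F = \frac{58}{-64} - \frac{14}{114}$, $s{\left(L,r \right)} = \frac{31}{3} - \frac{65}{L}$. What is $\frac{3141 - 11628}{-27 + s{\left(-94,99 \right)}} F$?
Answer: $- \frac{748714653}{1369520} \approx -546.7$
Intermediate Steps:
$s{\left(L,r \right)} = \frac{31}{3} - \frac{65}{L}$ ($s{\left(L,r \right)} = 31 \cdot \frac{1}{3} - \frac{65}{L} = \frac{31}{3} - \frac{65}{L}$)
$F = - \frac{1877}{1824}$ ($F = 58 \left(- \frac{1}{64}\right) - \frac{7}{57} = - \frac{29}{32} - \frac{7}{57} = - \frac{1877}{1824} \approx -1.0291$)
$\frac{3141 - 11628}{-27 + s{\left(-94,99 \right)}} F = \frac{3141 - 11628}{-27 + \left(\frac{31}{3} - \frac{65}{-94}\right)} \left(- \frac{1877}{1824}\right) = - \frac{8487}{-27 + \left(\frac{31}{3} - - \frac{65}{94}\right)} \left(- \frac{1877}{1824}\right) = - \frac{8487}{-27 + \left(\frac{31}{3} + \frac{65}{94}\right)} \left(- \frac{1877}{1824}\right) = - \frac{8487}{-27 + \frac{3109}{282}} \left(- \frac{1877}{1824}\right) = - \frac{8487}{- \frac{4505}{282}} \left(- \frac{1877}{1824}\right) = \left(-8487\right) \left(- \frac{282}{4505}\right) \left(- \frac{1877}{1824}\right) = \frac{2393334}{4505} \left(- \frac{1877}{1824}\right) = - \frac{748714653}{1369520}$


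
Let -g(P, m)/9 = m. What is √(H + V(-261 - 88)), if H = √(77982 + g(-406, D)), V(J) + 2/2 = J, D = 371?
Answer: √(-350 + √74643) ≈ 8.7631*I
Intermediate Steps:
V(J) = -1 + J
g(P, m) = -9*m
H = √74643 (H = √(77982 - 9*371) = √(77982 - 3339) = √74643 ≈ 273.21)
√(H + V(-261 - 88)) = √(√74643 + (-1 + (-261 - 88))) = √(√74643 + (-1 - 349)) = √(√74643 - 350) = √(-350 + √74643)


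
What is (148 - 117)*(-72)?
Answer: -2232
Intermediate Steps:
(148 - 117)*(-72) = 31*(-72) = -2232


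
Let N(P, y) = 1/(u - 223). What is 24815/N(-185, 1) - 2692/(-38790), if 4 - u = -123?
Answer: -46203543454/19395 ≈ -2.3822e+6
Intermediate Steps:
u = 127 (u = 4 - 1*(-123) = 4 + 123 = 127)
N(P, y) = -1/96 (N(P, y) = 1/(127 - 223) = 1/(-96) = -1/96)
24815/N(-185, 1) - 2692/(-38790) = 24815/(-1/96) - 2692/(-38790) = 24815*(-96) - 2692*(-1/38790) = -2382240 + 1346/19395 = -46203543454/19395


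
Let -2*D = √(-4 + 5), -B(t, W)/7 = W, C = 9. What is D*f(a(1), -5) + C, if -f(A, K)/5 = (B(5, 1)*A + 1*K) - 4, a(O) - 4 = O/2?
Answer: -369/4 ≈ -92.250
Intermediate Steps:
B(t, W) = -7*W
a(O) = 4 + O/2
f(A, K) = 20 - 5*K + 35*A (f(A, K) = -5*(((-7*1)*A + 1*K) - 4) = -5*((-7*A + K) - 4) = -5*((K - 7*A) - 4) = -5*(-4 + K - 7*A) = 20 - 5*K + 35*A)
D = -½ (D = -√(-4 + 5)/2 = -√1/2 = -½*1 = -½ ≈ -0.50000)
D*f(a(1), -5) + C = -(20 - 5*(-5) + 35*(4 + (½)*1))/2 + 9 = -(20 + 25 + 35*(4 + ½))/2 + 9 = -(20 + 25 + 35*(9/2))/2 + 9 = -(20 + 25 + 315/2)/2 + 9 = -½*405/2 + 9 = -405/4 + 9 = -369/4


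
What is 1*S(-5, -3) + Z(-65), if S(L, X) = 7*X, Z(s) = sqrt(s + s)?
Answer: -21 + I*sqrt(130) ≈ -21.0 + 11.402*I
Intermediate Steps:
Z(s) = sqrt(2)*sqrt(s) (Z(s) = sqrt(2*s) = sqrt(2)*sqrt(s))
1*S(-5, -3) + Z(-65) = 1*(7*(-3)) + sqrt(2)*sqrt(-65) = 1*(-21) + sqrt(2)*(I*sqrt(65)) = -21 + I*sqrt(130)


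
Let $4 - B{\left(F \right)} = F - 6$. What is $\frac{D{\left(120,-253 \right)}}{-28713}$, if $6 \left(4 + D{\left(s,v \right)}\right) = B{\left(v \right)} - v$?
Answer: $- \frac{82}{28713} \approx -0.0028558$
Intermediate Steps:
$B{\left(F \right)} = 10 - F$ ($B{\left(F \right)} = 4 - \left(F - 6\right) = 4 - \left(-6 + F\right) = 10 - F$)
$D{\left(s,v \right)} = - \frac{7}{3} - \frac{v}{3}$ ($D{\left(s,v \right)} = -4 + \frac{\left(10 - v\right) - v}{6} = -4 + \frac{10 - 2 v}{6} = -4 - \left(- \frac{5}{3} + \frac{v}{3}\right) = - \frac{7}{3} - \frac{v}{3}$)
$\frac{D{\left(120,-253 \right)}}{-28713} = \frac{- \frac{7}{3} - - \frac{253}{3}}{-28713} = \left(- \frac{7}{3} + \frac{253}{3}\right) \left(- \frac{1}{28713}\right) = 82 \left(- \frac{1}{28713}\right) = - \frac{82}{28713}$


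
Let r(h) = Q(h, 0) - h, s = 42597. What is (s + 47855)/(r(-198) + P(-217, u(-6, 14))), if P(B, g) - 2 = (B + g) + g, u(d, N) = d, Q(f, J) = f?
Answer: -90452/227 ≈ -398.47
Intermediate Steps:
P(B, g) = 2 + B + 2*g (P(B, g) = 2 + ((B + g) + g) = 2 + (B + 2*g) = 2 + B + 2*g)
r(h) = 0 (r(h) = h - h = 0)
(s + 47855)/(r(-198) + P(-217, u(-6, 14))) = (42597 + 47855)/(0 + (2 - 217 + 2*(-6))) = 90452/(0 + (2 - 217 - 12)) = 90452/(0 - 227) = 90452/(-227) = 90452*(-1/227) = -90452/227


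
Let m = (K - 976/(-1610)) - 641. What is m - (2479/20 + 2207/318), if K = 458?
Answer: -160395163/511980 ≈ -313.28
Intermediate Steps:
m = -146827/805 (m = (458 - 976/(-1610)) - 641 = (458 - 976*(-1/1610)) - 641 = (458 + 488/805) - 641 = 369178/805 - 641 = -146827/805 ≈ -182.39)
m - (2479/20 + 2207/318) = -146827/805 - (2479/20 + 2207/318) = -146827/805 - 1*416231/3180 = -146827/805 - 416231/3180 = -160395163/511980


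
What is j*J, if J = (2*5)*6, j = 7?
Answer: 420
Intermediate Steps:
J = 60 (J = 10*6 = 60)
j*J = 7*60 = 420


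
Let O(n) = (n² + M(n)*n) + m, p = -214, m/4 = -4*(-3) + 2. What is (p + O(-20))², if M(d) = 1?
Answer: 49284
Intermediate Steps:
m = 56 (m = 4*(-4*(-3) + 2) = 4*(12 + 2) = 4*14 = 56)
O(n) = 56 + n + n² (O(n) = (n² + 1*n) + 56 = (n² + n) + 56 = (n + n²) + 56 = 56 + n + n²)
(p + O(-20))² = (-214 + (56 - 20 + (-20)²))² = (-214 + (56 - 20 + 400))² = (-214 + 436)² = 222² = 49284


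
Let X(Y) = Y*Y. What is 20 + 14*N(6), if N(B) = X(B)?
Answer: 524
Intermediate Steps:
X(Y) = Y**2
N(B) = B**2
20 + 14*N(6) = 20 + 14*6**2 = 20 + 14*36 = 20 + 504 = 524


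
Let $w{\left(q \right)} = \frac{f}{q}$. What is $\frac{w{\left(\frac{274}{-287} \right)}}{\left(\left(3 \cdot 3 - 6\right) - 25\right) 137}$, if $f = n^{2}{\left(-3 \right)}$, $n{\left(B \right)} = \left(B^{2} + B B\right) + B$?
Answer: $\frac{64575}{825836} \approx 0.078193$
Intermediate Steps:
$n{\left(B \right)} = B + 2 B^{2}$ ($n{\left(B \right)} = \left(B^{2} + B^{2}\right) + B = 2 B^{2} + B = B + 2 B^{2}$)
$f = 225$ ($f = \left(- 3 \left(1 + 2 \left(-3\right)\right)\right)^{2} = \left(- 3 \left(1 - 6\right)\right)^{2} = \left(\left(-3\right) \left(-5\right)\right)^{2} = 15^{2} = 225$)
$w{\left(q \right)} = \frac{225}{q}$
$\frac{w{\left(\frac{274}{-287} \right)}}{\left(\left(3 \cdot 3 - 6\right) - 25\right) 137} = \frac{225 \frac{1}{274 \frac{1}{-287}}}{\left(\left(3 \cdot 3 - 6\right) - 25\right) 137} = \frac{225 \frac{1}{274 \left(- \frac{1}{287}\right)}}{\left(\left(9 - 6\right) - 25\right) 137} = \frac{225 \frac{1}{- \frac{274}{287}}}{\left(3 - 25\right) 137} = \frac{225 \left(- \frac{287}{274}\right)}{\left(-22\right) 137} = - \frac{64575}{274 \left(-3014\right)} = \left(- \frac{64575}{274}\right) \left(- \frac{1}{3014}\right) = \frac{64575}{825836}$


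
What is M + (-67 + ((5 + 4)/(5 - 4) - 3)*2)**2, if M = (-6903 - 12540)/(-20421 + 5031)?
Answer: 15524731/5130 ≈ 3026.3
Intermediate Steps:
M = 6481/5130 (M = -19443/(-15390) = -19443*(-1/15390) = 6481/5130 ≈ 1.2634)
M + (-67 + ((5 + 4)/(5 - 4) - 3)*2)**2 = 6481/5130 + (-67 + ((5 + 4)/(5 - 4) - 3)*2)**2 = 6481/5130 + (-67 + (9/1 - 3)*2)**2 = 6481/5130 + (-67 + (9*1 - 3)*2)**2 = 6481/5130 + (-67 + (9 - 3)*2)**2 = 6481/5130 + (-67 + 6*2)**2 = 6481/5130 + (-67 + 12)**2 = 6481/5130 + (-55)**2 = 6481/5130 + 3025 = 15524731/5130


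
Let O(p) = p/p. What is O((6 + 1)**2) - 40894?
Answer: -40893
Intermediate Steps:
O(p) = 1
O((6 + 1)**2) - 40894 = 1 - 40894 = -40893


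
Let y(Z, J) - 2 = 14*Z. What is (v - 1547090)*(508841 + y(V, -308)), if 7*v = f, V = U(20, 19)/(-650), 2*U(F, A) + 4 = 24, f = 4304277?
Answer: -215824621422693/455 ≈ -4.7434e+11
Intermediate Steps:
U(F, A) = 10 (U(F, A) = -2 + (1/2)*24 = -2 + 12 = 10)
V = -1/65 (V = 10/(-650) = 10*(-1/650) = -1/65 ≈ -0.015385)
y(Z, J) = 2 + 14*Z
v = 4304277/7 (v = (1/7)*4304277 = 4304277/7 ≈ 6.1490e+5)
(v - 1547090)*(508841 + y(V, -308)) = (4304277/7 - 1547090)*(508841 + (2 + 14*(-1/65))) = -6525353*(508841 + (2 - 14/65))/7 = -6525353*(508841 + 116/65)/7 = -6525353/7*33074781/65 = -215824621422693/455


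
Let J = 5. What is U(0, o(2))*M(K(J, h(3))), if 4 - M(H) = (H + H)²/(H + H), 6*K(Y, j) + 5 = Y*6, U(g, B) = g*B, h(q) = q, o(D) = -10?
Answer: 0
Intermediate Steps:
U(g, B) = B*g
K(Y, j) = -⅚ + Y (K(Y, j) = -⅚ + (Y*6)/6 = -⅚ + (6*Y)/6 = -⅚ + Y)
M(H) = 4 - 2*H (M(H) = 4 - (H + H)²/(H + H) = 4 - (2*H)²/(2*H) = 4 - 1/(2*H)*4*H² = 4 - 2*H)
U(0, o(2))*M(K(J, h(3))) = (-10*0)*(4 - 2*(-⅚ + 5)) = 0*(4 - 2*25/6) = 0*(4 - 25/3) = 0*(-13/3) = 0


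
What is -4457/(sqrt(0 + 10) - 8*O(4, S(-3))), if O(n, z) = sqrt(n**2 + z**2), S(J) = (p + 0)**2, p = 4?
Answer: -4457/(sqrt(10) - 32*sqrt(17)) ≈ 34.610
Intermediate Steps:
S(J) = 16 (S(J) = (4 + 0)**2 = 4**2 = 16)
-4457/(sqrt(0 + 10) - 8*O(4, S(-3))) = -4457/(sqrt(0 + 10) - 8*sqrt(4**2 + 16**2)) = -4457/(sqrt(10) - 8*sqrt(16 + 256)) = -4457/(sqrt(10) - 32*sqrt(17))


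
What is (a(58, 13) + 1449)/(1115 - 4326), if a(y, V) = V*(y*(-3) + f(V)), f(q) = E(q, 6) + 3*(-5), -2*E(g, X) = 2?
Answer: 1021/3211 ≈ 0.31797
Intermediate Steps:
E(g, X) = -1 (E(g, X) = -½*2 = -1)
f(q) = -16 (f(q) = -1 + 3*(-5) = -1 - 15 = -16)
a(y, V) = V*(-16 - 3*y) (a(y, V) = V*(y*(-3) - 16) = V*(-3*y - 16) = V*(-16 - 3*y))
(a(58, 13) + 1449)/(1115 - 4326) = (-1*13*(16 + 3*58) + 1449)/(1115 - 4326) = (-1*13*(16 + 174) + 1449)/(-3211) = (-1*13*190 + 1449)*(-1/3211) = (-2470 + 1449)*(-1/3211) = -1021*(-1/3211) = 1021/3211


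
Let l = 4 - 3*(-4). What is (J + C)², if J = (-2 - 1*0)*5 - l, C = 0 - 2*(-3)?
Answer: 400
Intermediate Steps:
l = 16 (l = 4 - 1*(-12) = 4 + 12 = 16)
C = 6 (C = 0 + 6 = 6)
J = -26 (J = (-2 - 1*0)*5 - 1*16 = (-2 + 0)*5 - 16 = -2*5 - 16 = -10 - 16 = -26)
(J + C)² = (-26 + 6)² = (-20)² = 400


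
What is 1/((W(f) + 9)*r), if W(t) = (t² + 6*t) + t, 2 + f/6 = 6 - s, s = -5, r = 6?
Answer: 1/19818 ≈ 5.0459e-5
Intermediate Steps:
f = 54 (f = -12 + 6*(6 - 1*(-5)) = -12 + 6*(6 + 5) = -12 + 6*11 = -12 + 66 = 54)
W(t) = t² + 7*t
1/((W(f) + 9)*r) = 1/((54*(7 + 54) + 9)*6) = 1/((54*61 + 9)*6) = 1/((3294 + 9)*6) = 1/(3303*6) = 1/19818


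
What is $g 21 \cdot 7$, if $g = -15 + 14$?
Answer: $-147$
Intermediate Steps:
$g = -1$
$g 21 \cdot 7 = \left(-1\right) 21 \cdot 7 = \left(-21\right) 7 = -147$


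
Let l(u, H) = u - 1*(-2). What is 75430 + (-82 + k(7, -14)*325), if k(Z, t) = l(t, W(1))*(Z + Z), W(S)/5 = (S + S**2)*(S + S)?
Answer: 20748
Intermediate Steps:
W(S) = 10*S*(S + S**2) (W(S) = 5*((S + S**2)*(S + S)) = 5*((S + S**2)*(2*S)) = 5*(2*S*(S + S**2)) = 10*S*(S + S**2))
l(u, H) = 2 + u (l(u, H) = u + 2 = 2 + u)
k(Z, t) = 2*Z*(2 + t) (k(Z, t) = (2 + t)*(Z + Z) = (2 + t)*(2*Z) = 2*Z*(2 + t))
75430 + (-82 + k(7, -14)*325) = 75430 + (-82 + (2*7*(2 - 14))*325) = 75430 + (-82 + (2*7*(-12))*325) = 75430 + (-82 - 168*325) = 75430 + (-82 - 54600) = 75430 - 54682 = 20748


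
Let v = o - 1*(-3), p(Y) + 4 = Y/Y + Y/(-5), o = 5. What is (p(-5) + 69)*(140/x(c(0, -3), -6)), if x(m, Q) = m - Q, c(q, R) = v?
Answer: 670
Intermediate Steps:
p(Y) = -3 - Y/5 (p(Y) = -4 + (Y/Y + Y/(-5)) = -4 + (1 + Y*(-1/5)) = -4 + (1 - Y/5) = -3 - Y/5)
v = 8 (v = 5 - 1*(-3) = 5 + 3 = 8)
c(q, R) = 8
(p(-5) + 69)*(140/x(c(0, -3), -6)) = ((-3 - 1/5*(-5)) + 69)*(140/(8 - 1*(-6))) = ((-3 + 1) + 69)*(140/(8 + 6)) = (-2 + 69)*(140/14) = 67*(140*(1/14)) = 67*10 = 670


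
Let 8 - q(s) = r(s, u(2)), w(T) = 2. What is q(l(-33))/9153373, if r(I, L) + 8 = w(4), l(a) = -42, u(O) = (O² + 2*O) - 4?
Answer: 14/9153373 ≈ 1.5295e-6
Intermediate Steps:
u(O) = -4 + O² + 2*O
r(I, L) = -6 (r(I, L) = -8 + 2 = -6)
q(s) = 14 (q(s) = 8 - 1*(-6) = 8 + 6 = 14)
q(l(-33))/9153373 = 14/9153373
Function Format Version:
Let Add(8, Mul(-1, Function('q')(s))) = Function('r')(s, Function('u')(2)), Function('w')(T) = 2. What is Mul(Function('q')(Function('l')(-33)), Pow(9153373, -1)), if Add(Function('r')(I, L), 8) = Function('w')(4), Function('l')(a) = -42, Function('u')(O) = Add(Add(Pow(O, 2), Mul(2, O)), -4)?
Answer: Rational(14, 9153373) ≈ 1.5295e-6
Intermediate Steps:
Function('u')(O) = Add(-4, Pow(O, 2), Mul(2, O))
Function('r')(I, L) = -6 (Function('r')(I, L) = Add(-8, 2) = -6)
Function('q')(s) = 14 (Function('q')(s) = Add(8, Mul(-1, -6)) = Add(8, 6) = 14)
Mul(Function('q')(Function('l')(-33)), Pow(9153373, -1)) = Mul(14, Pow(9153373, -1)) = Mul(14, Rational(1, 9153373)) = Rational(14, 9153373)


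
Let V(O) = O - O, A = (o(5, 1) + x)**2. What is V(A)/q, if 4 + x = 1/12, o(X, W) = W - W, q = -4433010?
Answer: 0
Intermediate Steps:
o(X, W) = 0
x = -47/12 (x = -4 + 1/12 = -47/12 ≈ -3.9167)
A = 2209/144 (A = (0 - 47/12)**2 = (-47/12)**2 = 2209/144 ≈ 15.340)
V(O) = 0
V(A)/q = 0/(-4433010) = 0*(-1/4433010) = 0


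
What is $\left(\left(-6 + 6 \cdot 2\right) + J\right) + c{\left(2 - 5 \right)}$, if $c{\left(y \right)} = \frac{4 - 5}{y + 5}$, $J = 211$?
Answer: $\frac{433}{2} \approx 216.5$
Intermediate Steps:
$c{\left(y \right)} = - \frac{1}{5 + y}$
$\left(\left(-6 + 6 \cdot 2\right) + J\right) + c{\left(2 - 5 \right)} = \left(\left(-6 + 6 \cdot 2\right) + 211\right) - \frac{1}{5 + \left(2 - 5\right)} = \left(\left(-6 + 12\right) + 211\right) - \frac{1}{5 + \left(2 - 5\right)} = \left(6 + 211\right) - \frac{1}{5 - 3} = 217 - \frac{1}{2} = \frac{433}{2}$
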